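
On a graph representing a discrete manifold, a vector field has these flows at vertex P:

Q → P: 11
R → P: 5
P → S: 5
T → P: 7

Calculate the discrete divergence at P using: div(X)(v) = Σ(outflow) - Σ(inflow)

Divergence = sum of outgoing flows = (-11) + (-5) + 5 + (-7) = -18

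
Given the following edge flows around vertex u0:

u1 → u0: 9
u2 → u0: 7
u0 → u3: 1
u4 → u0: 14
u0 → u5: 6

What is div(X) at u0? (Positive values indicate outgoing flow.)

Divergence = sum of outgoing flows = (-9) + (-7) + 1 + (-14) + 6 = -23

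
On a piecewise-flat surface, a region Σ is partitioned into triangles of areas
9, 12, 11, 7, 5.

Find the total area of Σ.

9 + 12 + 11 + 7 + 5 = 44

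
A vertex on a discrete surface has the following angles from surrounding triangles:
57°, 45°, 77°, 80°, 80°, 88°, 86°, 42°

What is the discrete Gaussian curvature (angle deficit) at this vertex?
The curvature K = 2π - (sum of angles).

Sum of angles = 555°. K = 360° - 555° = -195° = -13π/12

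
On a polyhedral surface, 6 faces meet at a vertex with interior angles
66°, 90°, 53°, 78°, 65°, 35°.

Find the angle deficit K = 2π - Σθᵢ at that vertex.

Sum of angles = 387°. K = 360° - 387° = -27° = -3π/20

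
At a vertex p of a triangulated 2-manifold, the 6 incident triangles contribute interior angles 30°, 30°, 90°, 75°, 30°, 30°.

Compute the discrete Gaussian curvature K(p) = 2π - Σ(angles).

Sum of angles = 285°. K = 360° - 285° = 75°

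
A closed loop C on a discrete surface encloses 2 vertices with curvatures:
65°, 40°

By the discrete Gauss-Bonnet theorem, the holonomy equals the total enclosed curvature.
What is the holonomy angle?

Holonomy = total enclosed curvature = 65° + 40° = 105°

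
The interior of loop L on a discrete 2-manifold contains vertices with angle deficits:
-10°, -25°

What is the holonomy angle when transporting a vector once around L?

Holonomy = total enclosed curvature = (-10°) + (-25°) = -35°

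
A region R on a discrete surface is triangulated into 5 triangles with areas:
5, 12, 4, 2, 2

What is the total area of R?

5 + 12 + 4 + 2 + 2 = 25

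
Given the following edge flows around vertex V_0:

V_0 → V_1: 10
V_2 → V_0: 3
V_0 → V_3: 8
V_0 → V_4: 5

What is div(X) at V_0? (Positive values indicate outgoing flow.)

Divergence = sum of outgoing flows = 10 + (-3) + 8 + 5 = 20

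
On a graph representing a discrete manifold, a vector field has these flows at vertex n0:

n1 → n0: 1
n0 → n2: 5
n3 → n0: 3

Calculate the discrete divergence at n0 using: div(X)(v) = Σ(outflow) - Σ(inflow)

Divergence = sum of outgoing flows = (-1) + 5 + (-3) = 1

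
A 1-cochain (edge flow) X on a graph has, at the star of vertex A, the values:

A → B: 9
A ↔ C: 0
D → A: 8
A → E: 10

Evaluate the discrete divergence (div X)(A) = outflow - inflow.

Divergence = sum of outgoing flows = 9 + 0 + (-8) + 10 = 11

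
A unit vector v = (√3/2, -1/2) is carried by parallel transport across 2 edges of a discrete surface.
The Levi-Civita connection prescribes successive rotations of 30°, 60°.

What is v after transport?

Total rotation: 30° + 60° = 90°. Final vector: (0.5000, 0.8660)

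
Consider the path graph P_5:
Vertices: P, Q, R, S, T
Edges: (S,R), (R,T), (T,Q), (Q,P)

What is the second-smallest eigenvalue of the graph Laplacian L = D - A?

The path graph P_n has Laplacian eigenvalues λ_k = 2 − 2cos(kπ/n), k = 0, 1, …, n−1. Here n = 5:
k=0: 2 − 2cos(0) = 0.0; k=1: 2 − 2cos(π/5) = 0.382; k=2: 2 − 2cos(2π/5) = 1.382; k=3: 2 − 2cos(3π/5) = 2.618; k=4: 2 − 2cos(4π/5) = 3.618.
Laplacian eigenvalues: [0.0, 0.382, 1.382, 2.618, 3.618]. Algebraic connectivity (smallest non-zero eigenvalue) = 0.382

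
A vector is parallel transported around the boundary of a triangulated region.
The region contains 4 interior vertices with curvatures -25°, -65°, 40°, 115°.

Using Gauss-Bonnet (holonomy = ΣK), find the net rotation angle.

Holonomy = total enclosed curvature = (-25°) + (-65°) + 40° + 115° = 65°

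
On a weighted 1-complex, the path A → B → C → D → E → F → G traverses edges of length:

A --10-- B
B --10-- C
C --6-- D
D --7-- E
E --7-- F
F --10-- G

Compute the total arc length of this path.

Arc length = 10 + 10 + 6 + 7 + 7 + 10 = 50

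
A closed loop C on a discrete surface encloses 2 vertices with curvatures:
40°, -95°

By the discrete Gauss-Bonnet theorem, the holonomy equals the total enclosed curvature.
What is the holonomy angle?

Holonomy = total enclosed curvature = 40° + (-95°) = -55°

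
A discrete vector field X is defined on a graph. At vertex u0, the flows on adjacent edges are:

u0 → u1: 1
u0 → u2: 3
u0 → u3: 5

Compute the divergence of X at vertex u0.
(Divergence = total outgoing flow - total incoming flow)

Divergence = sum of outgoing flows = 1 + 3 + 5 = 9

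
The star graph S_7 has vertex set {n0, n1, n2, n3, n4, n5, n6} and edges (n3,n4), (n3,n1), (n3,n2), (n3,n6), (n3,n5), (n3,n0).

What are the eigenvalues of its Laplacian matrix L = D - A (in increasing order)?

The star S_7 is the complete bipartite graph K_{1,6} (one hub of degree 6, 6 leaves of degree 1). The Laplacian spectrum of K_{p,q} is 0, p (multiplicity q−1), q (multiplicity p−1), p+q. With p = 1, q = 6: 0 once, 1 with multiplicity 5, and 7 once. (Check: trace L = sum of degrees = 12 = 5·1 + 7.)
Laplacian eigenvalues (increasing order): [0.0, 1.0, 1.0, 1.0, 1.0, 1.0, 7.0]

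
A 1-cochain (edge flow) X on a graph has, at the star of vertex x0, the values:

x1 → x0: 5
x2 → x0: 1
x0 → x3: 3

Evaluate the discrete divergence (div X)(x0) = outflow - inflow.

Divergence = sum of outgoing flows = (-5) + (-1) + 3 = -3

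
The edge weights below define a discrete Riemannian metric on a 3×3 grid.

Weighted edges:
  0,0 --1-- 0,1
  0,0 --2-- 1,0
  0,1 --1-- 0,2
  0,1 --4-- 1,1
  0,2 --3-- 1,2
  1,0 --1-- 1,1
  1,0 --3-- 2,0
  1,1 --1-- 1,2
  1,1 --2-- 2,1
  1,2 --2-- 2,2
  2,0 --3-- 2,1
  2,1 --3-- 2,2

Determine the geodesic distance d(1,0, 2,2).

Shortest path: 1,0 → 1,1 → 1,2 → 2,2, total weight = 4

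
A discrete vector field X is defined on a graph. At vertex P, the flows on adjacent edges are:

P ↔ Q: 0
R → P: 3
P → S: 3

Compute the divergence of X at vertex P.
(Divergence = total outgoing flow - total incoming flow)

Divergence = sum of outgoing flows = 0 + (-3) + 3 = 0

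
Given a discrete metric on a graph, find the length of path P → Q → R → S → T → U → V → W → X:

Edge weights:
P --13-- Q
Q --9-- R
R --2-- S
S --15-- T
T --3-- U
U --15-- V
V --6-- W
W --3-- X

Arc length = 13 + 9 + 2 + 15 + 3 + 15 + 6 + 3 = 66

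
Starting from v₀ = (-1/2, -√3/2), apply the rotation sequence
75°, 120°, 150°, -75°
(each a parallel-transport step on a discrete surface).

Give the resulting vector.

Total rotation: 75° + 120° + 150° + (-75°) = 270° ≡ -90° (mod 360°). Final vector: (-0.8660, 0.5000)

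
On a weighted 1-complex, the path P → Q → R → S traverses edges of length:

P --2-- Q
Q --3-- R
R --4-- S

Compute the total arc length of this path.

Arc length = 2 + 3 + 4 = 9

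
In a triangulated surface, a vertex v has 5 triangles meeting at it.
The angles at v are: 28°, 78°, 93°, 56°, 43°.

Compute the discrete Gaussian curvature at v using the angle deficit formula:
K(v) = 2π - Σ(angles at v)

Sum of angles = 298°. K = 360° - 298° = 62° = 31π/90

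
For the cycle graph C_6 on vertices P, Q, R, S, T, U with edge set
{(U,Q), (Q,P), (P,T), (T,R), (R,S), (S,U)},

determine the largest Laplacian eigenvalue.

The cycle graph C_n has Laplacian eigenvalues λ_k = 2 − 2cos(2πk/n), k = 0, 1, …, n−1. Here n = 6:
k=0: 2 − 2cos(0) = 0.0; k=1: 2 − 2cos(π/3) = 1.0; k=2: 2 − 2cos(2π/3) = 3.0; k=3: 2 − 2cos(π) = 4.0; k=4: 2 − 2cos(4π/3) = 3.0; k=5: 2 − 2cos(5π/3) = 1.0.
Laplacian eigenvalues: [0.0, 1.0, 1.0, 3.0, 3.0, 4.0]. Largest eigenvalue (spectral radius) = 4.0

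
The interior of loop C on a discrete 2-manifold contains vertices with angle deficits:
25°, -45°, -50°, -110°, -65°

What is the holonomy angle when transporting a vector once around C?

Holonomy = total enclosed curvature = 25° + (-45°) + (-50°) + (-110°) + (-65°) = -245°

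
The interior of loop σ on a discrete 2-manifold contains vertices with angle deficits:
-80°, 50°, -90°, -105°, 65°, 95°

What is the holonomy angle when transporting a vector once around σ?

Holonomy = total enclosed curvature = (-80°) + 50° + (-90°) + (-105°) + 65° + 95° = -65°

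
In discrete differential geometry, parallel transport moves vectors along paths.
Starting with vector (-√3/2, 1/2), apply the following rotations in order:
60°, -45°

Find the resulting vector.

Total rotation: 60° + (-45°) = 15°. Final vector: (-0.9659, 0.2588)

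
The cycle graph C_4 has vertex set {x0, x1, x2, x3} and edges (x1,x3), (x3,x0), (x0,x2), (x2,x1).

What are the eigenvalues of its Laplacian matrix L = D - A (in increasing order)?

The cycle graph C_n has Laplacian eigenvalues λ_k = 2 − 2cos(2πk/n), k = 0, 1, …, n−1. Here n = 4:
k=0: 2 − 2cos(0) = 0.0; k=1: 2 − 2cos(π/2) = 2.0; k=2: 2 − 2cos(π) = 4.0; k=3: 2 − 2cos(3π/2) = 2.0.
Laplacian eigenvalues (increasing order): [0.0, 2.0, 2.0, 4.0]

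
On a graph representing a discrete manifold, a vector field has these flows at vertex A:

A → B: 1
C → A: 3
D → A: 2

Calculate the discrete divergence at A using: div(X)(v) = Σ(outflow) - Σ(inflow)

Divergence = sum of outgoing flows = 1 + (-3) + (-2) = -4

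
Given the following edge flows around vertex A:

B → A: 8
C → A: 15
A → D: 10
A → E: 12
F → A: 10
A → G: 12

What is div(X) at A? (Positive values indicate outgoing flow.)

Divergence = sum of outgoing flows = (-8) + (-15) + 10 + 12 + (-10) + 12 = 1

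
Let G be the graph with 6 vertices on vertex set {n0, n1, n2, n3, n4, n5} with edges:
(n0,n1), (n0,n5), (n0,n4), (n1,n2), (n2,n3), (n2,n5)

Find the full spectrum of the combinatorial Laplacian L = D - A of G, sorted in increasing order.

Degrees: deg(n0) = 3, deg(n1) = 2, deg(n2) = 3, deg(n3) = 1, deg(n4) = 1, deg(n5) = 2.
L = D − A with rows/columns ordered (n0, n1, n2, n3, n4, n5):
  [ 3, -1,  0,  0, -1, -1]
  [-1,  2, -1,  0,  0,  0]
  [ 0, -1,  3, -1,  0, -1]
  [ 0,  0, -1,  1,  0,  0]
  [-1,  0,  0,  0,  1,  0]
  [-1,  0, -1,  0,  0,  2]
Characteristic polynomial: det(λI − L) = λ(λ² − 4λ + 2)(λ² − 6λ + 6)(λ − 2).
Roots: λ = 0; (λ² − 4λ + 2) = 0 ⇒ λ = 2 ± √2 ≈ 0.5858, 3.4142; (λ² − 6λ + 6) = 0 ⇒ λ = 3 ± √3 ≈ 1.2679, 4.7321; (λ − 2) = 0 ⇒ λ = 2.
(Check: the roots sum (with multiplicity) to 12, matching trace L = Σdeg = 2·6 = 12.)
Laplacian eigenvalues (increasing order): [0.0, 0.5858, 1.2679, 2.0, 3.4142, 4.7321]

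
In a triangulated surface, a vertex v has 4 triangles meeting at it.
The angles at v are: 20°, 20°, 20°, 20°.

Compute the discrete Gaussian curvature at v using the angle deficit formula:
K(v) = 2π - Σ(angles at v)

Sum of angles = 80°. K = 360° - 80° = 280°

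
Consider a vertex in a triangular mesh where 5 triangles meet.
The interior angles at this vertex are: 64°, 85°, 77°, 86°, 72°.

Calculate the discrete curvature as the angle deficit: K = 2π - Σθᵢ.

Sum of angles = 384°. K = 360° - 384° = -24° = -2π/15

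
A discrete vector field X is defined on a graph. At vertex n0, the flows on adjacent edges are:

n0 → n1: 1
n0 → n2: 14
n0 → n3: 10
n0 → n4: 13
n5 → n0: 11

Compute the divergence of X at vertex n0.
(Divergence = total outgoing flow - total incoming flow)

Divergence = sum of outgoing flows = 1 + 14 + 10 + 13 + (-11) = 27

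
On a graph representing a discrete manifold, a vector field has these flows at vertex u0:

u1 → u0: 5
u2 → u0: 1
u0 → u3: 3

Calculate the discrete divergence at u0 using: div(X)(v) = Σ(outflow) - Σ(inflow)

Divergence = sum of outgoing flows = (-5) + (-1) + 3 = -3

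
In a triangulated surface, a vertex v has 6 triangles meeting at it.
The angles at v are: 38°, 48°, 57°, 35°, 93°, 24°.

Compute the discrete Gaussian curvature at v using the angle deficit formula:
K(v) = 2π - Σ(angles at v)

Sum of angles = 295°. K = 360° - 295° = 65° = 13π/36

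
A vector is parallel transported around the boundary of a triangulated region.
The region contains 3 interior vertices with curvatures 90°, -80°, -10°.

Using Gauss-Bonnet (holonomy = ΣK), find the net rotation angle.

Holonomy = total enclosed curvature = 90° + (-80°) + (-10°) = 0°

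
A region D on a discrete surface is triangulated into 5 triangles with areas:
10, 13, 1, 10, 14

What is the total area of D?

10 + 13 + 1 + 10 + 14 = 48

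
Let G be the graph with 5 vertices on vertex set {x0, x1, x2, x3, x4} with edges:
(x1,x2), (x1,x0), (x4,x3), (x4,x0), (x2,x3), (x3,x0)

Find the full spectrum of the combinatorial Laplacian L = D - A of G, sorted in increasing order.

Degrees: deg(x0) = 3, deg(x1) = 2, deg(x2) = 2, deg(x3) = 3, deg(x4) = 2.
L = D − A with rows/columns ordered (x0, x1, x2, x3, x4):
  [ 3, -1,  0, -1, -1]
  [-1,  2, -1,  0,  0]
  [ 0, -1,  2, -1,  0]
  [-1,  0, -1,  3, -1]
  [-1,  0,  0, -1,  2]
Characteristic polynomial: det(λI − L) = λ(λ² − 5λ + 5)(λ² − 7λ + 11).
Roots: λ = 0; (λ² − 5λ + 5) = 0 ⇒ λ = (5 ± √5)/2 ≈ 1.382, 3.618; (λ² − 7λ + 11) = 0 ⇒ λ = (7 ± √5)/2 ≈ 2.382, 4.618.
(Check: the roots sum (with multiplicity) to 12, matching trace L = Σdeg = 2·6 = 12.)
Laplacian eigenvalues (increasing order): [0.0, 1.382, 2.382, 3.618, 4.618]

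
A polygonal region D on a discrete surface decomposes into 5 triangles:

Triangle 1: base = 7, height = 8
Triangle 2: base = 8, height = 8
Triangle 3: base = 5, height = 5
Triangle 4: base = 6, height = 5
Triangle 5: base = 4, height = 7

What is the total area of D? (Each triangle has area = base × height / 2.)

(1/2)×7×8 + (1/2)×8×8 + (1/2)×5×5 + (1/2)×6×5 + (1/2)×4×7 = 101.5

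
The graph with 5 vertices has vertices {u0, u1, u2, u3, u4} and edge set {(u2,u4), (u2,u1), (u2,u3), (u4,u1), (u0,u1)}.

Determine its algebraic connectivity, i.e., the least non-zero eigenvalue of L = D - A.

Degrees: deg(u0) = 1, deg(u1) = 3, deg(u2) = 3, deg(u3) = 1, deg(u4) = 2.
L = D − A with rows/columns ordered (u0, u1, u2, u3, u4):
  [ 1, -1,  0,  0,  0]
  [-1,  3, -1,  0, -1]
  [ 0, -1,  3, -1, -1]
  [ 0,  0, -1,  1,  0]
  [ 0, -1, -1,  0,  2]
Characteristic polynomial: det(λI − L) = λ(λ² − 5λ + 3)(λ² − 5λ + 5).
Roots: λ = 0; (λ² − 5λ + 3) = 0 ⇒ λ = (5 ± √13)/2 ≈ 0.6972, 4.3028; (λ² − 5λ + 5) = 0 ⇒ λ = (5 ± √5)/2 ≈ 1.382, 3.618.
(Check: the roots sum (with multiplicity) to 10, matching trace L = Σdeg = 2·5 = 10.)
Laplacian eigenvalues: [0.0, 0.6972, 1.382, 3.618, 4.3028]. Algebraic connectivity (smallest non-zero eigenvalue) = 0.6972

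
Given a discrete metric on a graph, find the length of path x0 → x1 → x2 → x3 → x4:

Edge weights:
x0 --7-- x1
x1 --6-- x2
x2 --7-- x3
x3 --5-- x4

Arc length = 7 + 6 + 7 + 5 = 25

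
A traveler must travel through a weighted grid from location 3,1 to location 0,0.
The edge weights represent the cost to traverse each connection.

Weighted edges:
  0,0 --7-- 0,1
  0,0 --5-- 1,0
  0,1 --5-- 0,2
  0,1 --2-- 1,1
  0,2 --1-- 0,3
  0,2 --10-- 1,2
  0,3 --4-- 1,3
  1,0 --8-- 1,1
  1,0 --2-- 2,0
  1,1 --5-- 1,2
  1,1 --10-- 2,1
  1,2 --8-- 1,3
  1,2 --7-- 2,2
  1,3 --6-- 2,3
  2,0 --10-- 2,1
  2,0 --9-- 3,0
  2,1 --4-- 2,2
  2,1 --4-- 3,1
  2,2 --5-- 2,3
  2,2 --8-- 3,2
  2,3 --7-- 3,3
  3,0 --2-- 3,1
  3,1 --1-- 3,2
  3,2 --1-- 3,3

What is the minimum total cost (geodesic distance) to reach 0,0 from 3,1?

Shortest path: 3,1 → 3,0 → 2,0 → 1,0 → 0,0, total weight = 18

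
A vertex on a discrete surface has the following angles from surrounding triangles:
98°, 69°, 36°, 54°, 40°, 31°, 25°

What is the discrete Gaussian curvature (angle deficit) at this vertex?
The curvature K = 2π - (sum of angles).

Sum of angles = 353°. K = 360° - 353° = 7° = 7π/180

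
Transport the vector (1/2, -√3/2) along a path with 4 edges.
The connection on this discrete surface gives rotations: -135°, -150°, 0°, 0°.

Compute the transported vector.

Total rotation: (-135°) + (-150°) + 0° + 0° = -285° ≡ 75° (mod 360°). Final vector: (0.9659, 0.2588)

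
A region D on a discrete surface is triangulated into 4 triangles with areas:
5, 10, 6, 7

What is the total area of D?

5 + 10 + 6 + 7 = 28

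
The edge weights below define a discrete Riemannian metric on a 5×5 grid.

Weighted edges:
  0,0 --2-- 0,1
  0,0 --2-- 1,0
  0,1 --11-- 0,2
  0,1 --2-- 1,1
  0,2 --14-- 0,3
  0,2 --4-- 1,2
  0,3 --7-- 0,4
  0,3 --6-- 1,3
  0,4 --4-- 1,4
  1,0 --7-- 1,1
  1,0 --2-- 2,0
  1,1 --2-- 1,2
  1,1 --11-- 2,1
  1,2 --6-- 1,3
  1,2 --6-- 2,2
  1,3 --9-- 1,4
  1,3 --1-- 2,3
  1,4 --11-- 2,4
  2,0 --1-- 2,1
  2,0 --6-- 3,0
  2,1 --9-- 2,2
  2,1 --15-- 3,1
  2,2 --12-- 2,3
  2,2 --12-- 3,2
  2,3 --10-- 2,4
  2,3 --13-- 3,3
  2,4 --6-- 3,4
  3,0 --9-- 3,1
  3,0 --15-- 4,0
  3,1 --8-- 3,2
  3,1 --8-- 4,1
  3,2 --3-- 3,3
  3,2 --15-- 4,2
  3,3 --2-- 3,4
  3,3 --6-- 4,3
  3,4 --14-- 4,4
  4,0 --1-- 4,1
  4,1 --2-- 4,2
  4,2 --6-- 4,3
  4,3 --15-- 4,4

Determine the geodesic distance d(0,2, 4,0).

Shortest path: 0,2 → 1,2 → 1,1 → 0,1 → 0,0 → 1,0 → 2,0 → 3,0 → 4,0, total weight = 35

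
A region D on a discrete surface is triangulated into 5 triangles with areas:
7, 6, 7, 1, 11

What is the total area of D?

7 + 6 + 7 + 1 + 11 = 32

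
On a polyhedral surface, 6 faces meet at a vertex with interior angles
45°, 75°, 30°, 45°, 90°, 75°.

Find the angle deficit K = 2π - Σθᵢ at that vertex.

Sum of angles = 360°. K = 360° - 360° = 0°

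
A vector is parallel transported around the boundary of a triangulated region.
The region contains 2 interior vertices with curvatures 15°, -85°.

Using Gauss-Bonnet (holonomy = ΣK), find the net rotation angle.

Holonomy = total enclosed curvature = 15° + (-85°) = -70°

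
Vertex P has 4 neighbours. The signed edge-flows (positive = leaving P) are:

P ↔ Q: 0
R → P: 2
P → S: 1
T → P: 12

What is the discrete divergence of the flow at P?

Divergence = sum of outgoing flows = 0 + (-2) + 1 + (-12) = -13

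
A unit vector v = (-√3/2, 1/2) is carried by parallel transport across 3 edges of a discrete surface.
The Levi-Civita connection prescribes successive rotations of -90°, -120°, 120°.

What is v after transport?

Total rotation: (-90°) + (-120°) + 120° = -90°. Final vector: (0.5000, 0.8660)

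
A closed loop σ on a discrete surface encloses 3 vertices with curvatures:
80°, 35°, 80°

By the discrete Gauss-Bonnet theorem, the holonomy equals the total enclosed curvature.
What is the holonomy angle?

Holonomy = total enclosed curvature = 80° + 35° + 80° = 195°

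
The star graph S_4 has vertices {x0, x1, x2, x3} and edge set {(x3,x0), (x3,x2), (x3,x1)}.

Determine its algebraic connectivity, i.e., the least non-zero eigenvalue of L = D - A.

The star S_4 is the complete bipartite graph K_{1,3} (one hub of degree 3, 3 leaves of degree 1). The Laplacian spectrum of K_{p,q} is 0, p (multiplicity q−1), q (multiplicity p−1), p+q. With p = 1, q = 3: 0 once, 1 with multiplicity 2, and 4 once. (Check: trace L = sum of degrees = 6 = 2·1 + 4.)
Laplacian eigenvalues: [0.0, 1.0, 1.0, 4.0]. Algebraic connectivity (smallest non-zero eigenvalue) = 1.0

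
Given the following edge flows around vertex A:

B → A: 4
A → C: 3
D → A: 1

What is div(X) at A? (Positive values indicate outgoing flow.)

Divergence = sum of outgoing flows = (-4) + 3 + (-1) = -2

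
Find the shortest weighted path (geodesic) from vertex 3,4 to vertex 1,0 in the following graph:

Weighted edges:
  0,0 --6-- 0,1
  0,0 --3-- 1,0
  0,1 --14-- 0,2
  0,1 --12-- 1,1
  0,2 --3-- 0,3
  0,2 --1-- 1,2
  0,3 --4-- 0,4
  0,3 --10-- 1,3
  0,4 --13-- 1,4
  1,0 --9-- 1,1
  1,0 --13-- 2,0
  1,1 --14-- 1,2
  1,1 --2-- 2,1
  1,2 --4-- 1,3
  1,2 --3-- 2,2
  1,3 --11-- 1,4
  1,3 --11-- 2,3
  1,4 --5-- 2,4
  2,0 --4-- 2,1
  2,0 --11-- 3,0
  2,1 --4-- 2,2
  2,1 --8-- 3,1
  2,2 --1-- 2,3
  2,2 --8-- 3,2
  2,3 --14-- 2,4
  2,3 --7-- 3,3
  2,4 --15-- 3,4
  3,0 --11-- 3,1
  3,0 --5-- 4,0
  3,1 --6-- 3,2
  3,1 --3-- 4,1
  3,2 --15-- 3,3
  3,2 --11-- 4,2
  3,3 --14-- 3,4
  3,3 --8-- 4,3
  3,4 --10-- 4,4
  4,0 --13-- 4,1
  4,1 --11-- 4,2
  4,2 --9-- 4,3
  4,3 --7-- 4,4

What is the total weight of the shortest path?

Shortest path: 3,4 → 3,3 → 2,3 → 2,2 → 2,1 → 1,1 → 1,0, total weight = 37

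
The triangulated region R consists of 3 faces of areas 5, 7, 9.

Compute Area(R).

5 + 7 + 9 = 21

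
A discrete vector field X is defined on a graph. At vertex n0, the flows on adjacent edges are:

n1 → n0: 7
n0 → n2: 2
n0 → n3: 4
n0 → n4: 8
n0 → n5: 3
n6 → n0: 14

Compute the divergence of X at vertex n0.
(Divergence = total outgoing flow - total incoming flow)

Divergence = sum of outgoing flows = (-7) + 2 + 4 + 8 + 3 + (-14) = -4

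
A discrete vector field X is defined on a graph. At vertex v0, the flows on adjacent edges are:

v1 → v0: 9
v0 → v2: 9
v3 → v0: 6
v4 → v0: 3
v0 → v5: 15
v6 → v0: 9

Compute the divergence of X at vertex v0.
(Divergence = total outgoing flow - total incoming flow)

Divergence = sum of outgoing flows = (-9) + 9 + (-6) + (-3) + 15 + (-9) = -3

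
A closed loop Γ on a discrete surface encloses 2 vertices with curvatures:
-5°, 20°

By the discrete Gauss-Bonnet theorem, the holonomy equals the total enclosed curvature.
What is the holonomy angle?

Holonomy = total enclosed curvature = (-5°) + 20° = 15°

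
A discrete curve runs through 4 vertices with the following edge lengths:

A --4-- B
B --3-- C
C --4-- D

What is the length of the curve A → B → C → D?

Arc length = 4 + 3 + 4 = 11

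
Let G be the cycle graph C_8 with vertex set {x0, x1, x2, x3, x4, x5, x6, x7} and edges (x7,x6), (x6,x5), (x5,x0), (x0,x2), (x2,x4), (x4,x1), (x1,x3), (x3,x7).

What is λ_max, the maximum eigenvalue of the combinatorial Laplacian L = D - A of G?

The cycle graph C_n has Laplacian eigenvalues λ_k = 2 − 2cos(2πk/n), k = 0, 1, …, n−1. Here n = 8:
k=0: 2 − 2cos(0) = 0.0; k=1: 2 − 2cos(π/4) = 0.5858; k=2: 2 − 2cos(π/2) = 2.0; k=3: 2 − 2cos(3π/4) = 3.4142; k=4: 2 − 2cos(π) = 4.0; k=5: 2 − 2cos(5π/4) = 3.4142; k=6: 2 − 2cos(3π/2) = 2.0; k=7: 2 − 2cos(7π/4) = 0.5858.
Laplacian eigenvalues: [0.0, 0.5858, 0.5858, 2.0, 2.0, 3.4142, 3.4142, 4.0]. Largest eigenvalue (spectral radius) = 4.0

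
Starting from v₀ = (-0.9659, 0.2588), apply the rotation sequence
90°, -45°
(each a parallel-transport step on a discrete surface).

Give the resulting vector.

Total rotation: 90° + (-45°) = 45°. Final vector: (-0.8660, -0.5000)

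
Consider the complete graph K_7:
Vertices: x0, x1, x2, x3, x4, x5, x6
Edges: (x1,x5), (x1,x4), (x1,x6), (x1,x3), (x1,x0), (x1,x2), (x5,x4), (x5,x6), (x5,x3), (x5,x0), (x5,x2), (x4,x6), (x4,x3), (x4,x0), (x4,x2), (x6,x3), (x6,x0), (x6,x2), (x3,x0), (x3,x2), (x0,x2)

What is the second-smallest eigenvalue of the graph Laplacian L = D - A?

For the complete graph K_n, L = nI − J (J = all-ones matrix). J has eigenvalues n (once, eigenvector 𝟙) and 0 (multiplicity n−1), so L has eigenvalues 0 (once) and n (multiplicity n−1). Here n = 7: eigenvalue 0 once and 7 with multiplicity 6.
Laplacian eigenvalues: [0.0, 7.0, 7.0, 7.0, 7.0, 7.0, 7.0]. Algebraic connectivity (smallest non-zero eigenvalue) = 7.0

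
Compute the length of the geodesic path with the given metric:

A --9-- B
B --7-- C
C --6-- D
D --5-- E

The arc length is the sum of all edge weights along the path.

Arc length = 9 + 7 + 6 + 5 = 27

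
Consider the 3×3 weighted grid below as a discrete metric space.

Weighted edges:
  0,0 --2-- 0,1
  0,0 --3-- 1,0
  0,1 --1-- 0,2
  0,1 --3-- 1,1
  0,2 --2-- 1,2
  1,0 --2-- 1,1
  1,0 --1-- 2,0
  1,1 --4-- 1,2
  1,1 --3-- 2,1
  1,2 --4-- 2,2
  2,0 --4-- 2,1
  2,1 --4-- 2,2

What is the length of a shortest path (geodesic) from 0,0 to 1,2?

Shortest path: 0,0 → 0,1 → 0,2 → 1,2, total weight = 5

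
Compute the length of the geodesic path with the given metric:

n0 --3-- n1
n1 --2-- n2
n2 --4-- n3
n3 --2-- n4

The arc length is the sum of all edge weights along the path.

Arc length = 3 + 2 + 4 + 2 = 11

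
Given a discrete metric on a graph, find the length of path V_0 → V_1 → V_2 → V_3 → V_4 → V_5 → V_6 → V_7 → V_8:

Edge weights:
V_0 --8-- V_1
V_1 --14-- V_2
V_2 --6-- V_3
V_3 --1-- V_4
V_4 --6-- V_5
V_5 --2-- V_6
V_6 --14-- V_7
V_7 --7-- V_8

Arc length = 8 + 14 + 6 + 1 + 6 + 2 + 14 + 7 = 58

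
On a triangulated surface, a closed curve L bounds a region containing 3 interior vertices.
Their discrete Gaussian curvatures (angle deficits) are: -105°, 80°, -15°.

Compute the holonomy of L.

Holonomy = total enclosed curvature = (-105°) + 80° + (-15°) = -40°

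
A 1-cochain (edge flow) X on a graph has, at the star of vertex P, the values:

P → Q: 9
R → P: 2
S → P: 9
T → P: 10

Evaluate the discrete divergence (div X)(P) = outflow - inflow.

Divergence = sum of outgoing flows = 9 + (-2) + (-9) + (-10) = -12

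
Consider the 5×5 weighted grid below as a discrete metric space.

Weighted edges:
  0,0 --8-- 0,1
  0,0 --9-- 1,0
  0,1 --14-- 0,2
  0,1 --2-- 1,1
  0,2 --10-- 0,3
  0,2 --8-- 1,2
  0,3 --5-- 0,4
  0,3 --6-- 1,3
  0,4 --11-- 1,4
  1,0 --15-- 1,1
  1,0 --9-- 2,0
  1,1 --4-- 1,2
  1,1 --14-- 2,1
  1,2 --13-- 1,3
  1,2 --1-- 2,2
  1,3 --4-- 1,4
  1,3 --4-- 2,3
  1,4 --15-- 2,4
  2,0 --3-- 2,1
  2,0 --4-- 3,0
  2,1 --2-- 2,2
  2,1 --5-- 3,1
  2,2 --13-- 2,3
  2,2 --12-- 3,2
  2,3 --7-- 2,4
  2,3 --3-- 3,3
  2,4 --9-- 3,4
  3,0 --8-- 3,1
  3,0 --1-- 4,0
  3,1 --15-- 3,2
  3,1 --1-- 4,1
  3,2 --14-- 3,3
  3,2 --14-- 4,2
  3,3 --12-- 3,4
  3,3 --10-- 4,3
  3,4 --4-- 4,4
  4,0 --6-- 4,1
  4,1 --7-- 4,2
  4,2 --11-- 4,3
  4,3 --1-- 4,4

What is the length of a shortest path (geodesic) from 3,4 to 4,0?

Shortest path: 3,4 → 4,4 → 4,3 → 4,2 → 4,1 → 4,0, total weight = 29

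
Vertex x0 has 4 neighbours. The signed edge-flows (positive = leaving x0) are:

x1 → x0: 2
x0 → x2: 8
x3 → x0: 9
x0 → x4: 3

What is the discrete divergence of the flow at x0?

Divergence = sum of outgoing flows = (-2) + 8 + (-9) + 3 = 0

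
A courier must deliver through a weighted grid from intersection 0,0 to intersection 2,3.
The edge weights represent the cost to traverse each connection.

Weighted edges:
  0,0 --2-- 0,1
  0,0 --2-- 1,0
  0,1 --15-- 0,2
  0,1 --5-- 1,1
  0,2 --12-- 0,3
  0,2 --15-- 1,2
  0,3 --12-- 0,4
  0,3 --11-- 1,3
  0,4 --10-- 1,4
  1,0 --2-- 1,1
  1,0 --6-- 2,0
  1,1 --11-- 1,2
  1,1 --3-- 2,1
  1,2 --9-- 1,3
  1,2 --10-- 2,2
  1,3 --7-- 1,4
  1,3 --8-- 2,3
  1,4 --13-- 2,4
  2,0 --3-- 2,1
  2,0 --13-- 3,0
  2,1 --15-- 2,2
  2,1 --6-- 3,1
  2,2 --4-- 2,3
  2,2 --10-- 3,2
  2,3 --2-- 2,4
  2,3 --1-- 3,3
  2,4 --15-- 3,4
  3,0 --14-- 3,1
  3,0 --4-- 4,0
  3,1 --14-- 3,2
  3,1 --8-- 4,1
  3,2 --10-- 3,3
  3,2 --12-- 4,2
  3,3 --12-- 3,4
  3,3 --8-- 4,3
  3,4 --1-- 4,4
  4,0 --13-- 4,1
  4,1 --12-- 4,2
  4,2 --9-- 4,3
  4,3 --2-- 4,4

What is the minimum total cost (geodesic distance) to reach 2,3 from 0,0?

Shortest path: 0,0 → 1,0 → 1,1 → 2,1 → 2,2 → 2,3, total weight = 26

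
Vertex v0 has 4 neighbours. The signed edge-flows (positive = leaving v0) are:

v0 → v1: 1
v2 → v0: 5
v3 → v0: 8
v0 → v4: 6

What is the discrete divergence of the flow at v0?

Divergence = sum of outgoing flows = 1 + (-5) + (-8) + 6 = -6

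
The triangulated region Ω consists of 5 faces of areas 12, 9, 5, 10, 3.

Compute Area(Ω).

12 + 9 + 5 + 10 + 3 = 39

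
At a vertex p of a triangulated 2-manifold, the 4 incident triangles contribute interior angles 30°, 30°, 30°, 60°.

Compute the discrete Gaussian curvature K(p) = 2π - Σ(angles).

Sum of angles = 150°. K = 360° - 150° = 210°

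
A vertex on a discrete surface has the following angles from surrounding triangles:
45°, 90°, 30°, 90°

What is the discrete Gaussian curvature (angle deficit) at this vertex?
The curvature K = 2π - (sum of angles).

Sum of angles = 255°. K = 360° - 255° = 105°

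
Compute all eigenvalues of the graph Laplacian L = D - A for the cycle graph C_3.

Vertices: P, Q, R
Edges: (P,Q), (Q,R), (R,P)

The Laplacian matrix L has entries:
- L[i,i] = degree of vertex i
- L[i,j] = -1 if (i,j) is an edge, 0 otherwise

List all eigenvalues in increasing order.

The cycle graph C_n has Laplacian eigenvalues λ_k = 2 − 2cos(2πk/n), k = 0, 1, …, n−1. Here n = 3:
k=0: 2 − 2cos(0) = 0.0; k=1: 2 − 2cos(2π/3) = 3.0; k=2: 2 − 2cos(4π/3) = 3.0.
Laplacian eigenvalues (increasing order): [0.0, 3.0, 3.0]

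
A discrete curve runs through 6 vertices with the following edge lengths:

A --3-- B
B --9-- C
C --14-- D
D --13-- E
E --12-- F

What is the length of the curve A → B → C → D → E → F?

Arc length = 3 + 9 + 14 + 13 + 12 = 51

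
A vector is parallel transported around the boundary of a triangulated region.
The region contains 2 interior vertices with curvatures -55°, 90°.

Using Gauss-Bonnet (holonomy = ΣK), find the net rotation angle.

Holonomy = total enclosed curvature = (-55°) + 90° = 35°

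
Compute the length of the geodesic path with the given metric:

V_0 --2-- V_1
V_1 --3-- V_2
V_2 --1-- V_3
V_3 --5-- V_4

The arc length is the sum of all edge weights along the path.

Arc length = 2 + 3 + 1 + 5 = 11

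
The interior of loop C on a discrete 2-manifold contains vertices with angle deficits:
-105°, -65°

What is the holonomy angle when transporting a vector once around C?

Holonomy = total enclosed curvature = (-105°) + (-65°) = -170°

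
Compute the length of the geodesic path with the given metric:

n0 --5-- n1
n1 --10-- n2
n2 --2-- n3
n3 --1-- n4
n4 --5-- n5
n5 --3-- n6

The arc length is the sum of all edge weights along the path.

Arc length = 5 + 10 + 2 + 1 + 5 + 3 = 26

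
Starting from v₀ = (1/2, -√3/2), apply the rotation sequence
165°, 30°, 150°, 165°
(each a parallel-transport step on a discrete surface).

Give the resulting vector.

Total rotation: 165° + 30° + 150° + 165° = 510° ≡ 150° (mod 360°). Final vector: (0, 1)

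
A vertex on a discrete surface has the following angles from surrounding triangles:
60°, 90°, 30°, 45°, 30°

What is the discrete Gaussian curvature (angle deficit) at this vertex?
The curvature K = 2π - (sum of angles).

Sum of angles = 255°. K = 360° - 255° = 105° = 7π/12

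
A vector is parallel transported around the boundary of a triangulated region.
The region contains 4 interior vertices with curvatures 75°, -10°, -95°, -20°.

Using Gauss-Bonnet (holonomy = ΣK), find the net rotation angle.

Holonomy = total enclosed curvature = 75° + (-10°) + (-95°) + (-20°) = -50°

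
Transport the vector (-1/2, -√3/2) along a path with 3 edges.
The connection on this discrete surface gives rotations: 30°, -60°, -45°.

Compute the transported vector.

Total rotation: 30° + (-60°) + (-45°) = -75°. Final vector: (-0.9659, 0.2588)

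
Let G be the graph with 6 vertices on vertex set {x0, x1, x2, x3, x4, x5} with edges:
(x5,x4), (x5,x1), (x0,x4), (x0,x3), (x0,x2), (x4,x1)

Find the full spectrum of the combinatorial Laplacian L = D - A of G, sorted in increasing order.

Degrees: deg(x0) = 3, deg(x1) = 2, deg(x2) = 1, deg(x3) = 1, deg(x4) = 3, deg(x5) = 2.
L = D − A with rows/columns ordered (x0, x1, x2, x3, x4, x5):
  [ 3,  0, -1, -1, -1,  0]
  [ 0,  2,  0,  0, -1, -1]
  [-1,  0,  1,  0,  0,  0]
  [-1,  0,  0,  1,  0,  0]
  [-1, -1,  0,  0,  3, -1]
  [ 0, -1,  0,  0, -1,  2]
Characteristic polynomial: det(λI − L) = λ(λ² − 5λ + 2)(λ − 1)(λ − 3)².
Roots: λ = 0; (λ² − 5λ + 2) = 0 ⇒ λ = (5 ± √17)/2 ≈ 0.4384, 4.5616; (λ − 1) = 0 ⇒ λ = 1; (λ − 3) = 0 ⇒ λ = 3 (multiplicity 2).
(Check: the roots sum (with multiplicity) to 12, matching trace L = Σdeg = 2·6 = 12.)
Laplacian eigenvalues (increasing order): [0.0, 0.4384, 1.0, 3.0, 3.0, 4.5616]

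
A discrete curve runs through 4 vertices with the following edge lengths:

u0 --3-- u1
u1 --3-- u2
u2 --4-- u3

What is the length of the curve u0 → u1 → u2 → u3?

Arc length = 3 + 3 + 4 = 10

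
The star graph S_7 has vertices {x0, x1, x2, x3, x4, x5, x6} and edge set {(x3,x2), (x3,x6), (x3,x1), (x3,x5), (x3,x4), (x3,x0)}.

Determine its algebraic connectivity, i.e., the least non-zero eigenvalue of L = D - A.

The star S_7 is the complete bipartite graph K_{1,6} (one hub of degree 6, 6 leaves of degree 1). The Laplacian spectrum of K_{p,q} is 0, p (multiplicity q−1), q (multiplicity p−1), p+q. With p = 1, q = 6: 0 once, 1 with multiplicity 5, and 7 once. (Check: trace L = sum of degrees = 12 = 5·1 + 7.)
Laplacian eigenvalues: [0.0, 1.0, 1.0, 1.0, 1.0, 1.0, 7.0]. Algebraic connectivity (smallest non-zero eigenvalue) = 1.0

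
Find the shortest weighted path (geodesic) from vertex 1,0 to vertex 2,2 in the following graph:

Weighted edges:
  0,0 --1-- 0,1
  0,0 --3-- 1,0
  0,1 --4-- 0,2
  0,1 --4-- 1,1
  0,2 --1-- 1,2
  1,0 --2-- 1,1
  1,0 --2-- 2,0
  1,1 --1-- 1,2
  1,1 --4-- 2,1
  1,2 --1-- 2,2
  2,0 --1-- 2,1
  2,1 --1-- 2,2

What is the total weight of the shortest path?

Shortest path: 1,0 → 1,1 → 1,2 → 2,2, total weight = 4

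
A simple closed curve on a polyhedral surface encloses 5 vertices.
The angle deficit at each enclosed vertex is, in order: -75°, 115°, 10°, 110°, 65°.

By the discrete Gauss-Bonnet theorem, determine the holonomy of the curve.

Holonomy = total enclosed curvature = (-75°) + 115° + 10° + 110° + 65° = 225°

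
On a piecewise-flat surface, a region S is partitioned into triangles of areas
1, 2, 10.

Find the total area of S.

1 + 2 + 10 = 13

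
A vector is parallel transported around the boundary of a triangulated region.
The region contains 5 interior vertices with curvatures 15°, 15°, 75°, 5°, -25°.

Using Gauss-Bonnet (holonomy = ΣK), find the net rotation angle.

Holonomy = total enclosed curvature = 15° + 15° + 75° + 5° + (-25°) = 85°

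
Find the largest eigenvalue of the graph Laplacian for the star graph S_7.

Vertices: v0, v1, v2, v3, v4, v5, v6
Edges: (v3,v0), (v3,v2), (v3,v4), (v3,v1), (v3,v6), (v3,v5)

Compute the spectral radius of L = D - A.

The star S_7 is the complete bipartite graph K_{1,6} (one hub of degree 6, 6 leaves of degree 1). The Laplacian spectrum of K_{p,q} is 0, p (multiplicity q−1), q (multiplicity p−1), p+q. With p = 1, q = 6: 0 once, 1 with multiplicity 5, and 7 once. (Check: trace L = sum of degrees = 12 = 5·1 + 7.)
Laplacian eigenvalues: [0.0, 1.0, 1.0, 1.0, 1.0, 1.0, 7.0]. Largest eigenvalue (spectral radius) = 7.0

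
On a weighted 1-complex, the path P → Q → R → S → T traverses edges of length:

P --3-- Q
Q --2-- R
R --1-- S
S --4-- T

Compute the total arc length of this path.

Arc length = 3 + 2 + 1 + 4 = 10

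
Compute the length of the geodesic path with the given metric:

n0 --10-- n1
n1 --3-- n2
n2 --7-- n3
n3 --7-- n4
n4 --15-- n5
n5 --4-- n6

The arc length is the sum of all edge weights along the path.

Arc length = 10 + 3 + 7 + 7 + 15 + 4 = 46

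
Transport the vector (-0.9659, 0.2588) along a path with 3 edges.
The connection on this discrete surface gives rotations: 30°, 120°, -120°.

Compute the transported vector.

Total rotation: 30° + 120° + (-120°) = 30°. Final vector: (-0.9659, -0.2588)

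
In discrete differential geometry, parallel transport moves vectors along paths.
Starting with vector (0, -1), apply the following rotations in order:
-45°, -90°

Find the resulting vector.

Total rotation: (-45°) + (-90°) = -135°. Final vector: (-0.7071, 0.7071)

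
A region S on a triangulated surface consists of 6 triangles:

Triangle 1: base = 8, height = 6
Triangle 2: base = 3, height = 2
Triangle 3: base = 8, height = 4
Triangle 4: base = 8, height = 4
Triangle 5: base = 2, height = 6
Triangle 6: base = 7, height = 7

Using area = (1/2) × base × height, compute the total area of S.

(1/2)×8×6 + (1/2)×3×2 + (1/2)×8×4 + (1/2)×8×4 + (1/2)×2×6 + (1/2)×7×7 = 89.5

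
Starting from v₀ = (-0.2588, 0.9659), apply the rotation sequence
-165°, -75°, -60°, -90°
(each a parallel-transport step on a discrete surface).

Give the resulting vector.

Total rotation: (-165°) + (-75°) + (-60°) + (-90°) = -390° ≡ -30° (mod 360°). Final vector: (0.2588, 0.9659)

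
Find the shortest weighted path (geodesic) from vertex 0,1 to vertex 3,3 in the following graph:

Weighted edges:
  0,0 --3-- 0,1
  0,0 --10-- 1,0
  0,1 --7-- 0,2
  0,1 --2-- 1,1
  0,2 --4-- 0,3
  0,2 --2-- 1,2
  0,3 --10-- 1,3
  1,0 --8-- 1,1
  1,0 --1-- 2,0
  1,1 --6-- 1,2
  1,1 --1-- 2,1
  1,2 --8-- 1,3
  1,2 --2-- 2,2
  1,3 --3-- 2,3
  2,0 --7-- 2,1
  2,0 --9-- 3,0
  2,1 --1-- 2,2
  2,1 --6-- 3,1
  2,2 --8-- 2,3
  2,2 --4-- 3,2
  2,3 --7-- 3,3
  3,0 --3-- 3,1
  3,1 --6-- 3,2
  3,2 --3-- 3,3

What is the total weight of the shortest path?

Shortest path: 0,1 → 1,1 → 2,1 → 2,2 → 3,2 → 3,3, total weight = 11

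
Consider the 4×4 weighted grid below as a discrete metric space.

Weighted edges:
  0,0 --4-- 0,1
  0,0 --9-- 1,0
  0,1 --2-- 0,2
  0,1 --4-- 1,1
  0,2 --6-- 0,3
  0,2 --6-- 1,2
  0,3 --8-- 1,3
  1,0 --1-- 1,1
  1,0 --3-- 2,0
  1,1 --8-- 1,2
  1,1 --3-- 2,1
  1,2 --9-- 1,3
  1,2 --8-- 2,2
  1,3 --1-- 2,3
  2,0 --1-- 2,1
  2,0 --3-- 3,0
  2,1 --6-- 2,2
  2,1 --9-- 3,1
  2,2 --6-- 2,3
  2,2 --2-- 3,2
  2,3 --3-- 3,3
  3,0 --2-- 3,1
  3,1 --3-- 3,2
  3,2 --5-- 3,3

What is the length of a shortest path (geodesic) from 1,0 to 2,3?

Shortest path: 1,0 → 1,1 → 2,1 → 2,2 → 2,3, total weight = 16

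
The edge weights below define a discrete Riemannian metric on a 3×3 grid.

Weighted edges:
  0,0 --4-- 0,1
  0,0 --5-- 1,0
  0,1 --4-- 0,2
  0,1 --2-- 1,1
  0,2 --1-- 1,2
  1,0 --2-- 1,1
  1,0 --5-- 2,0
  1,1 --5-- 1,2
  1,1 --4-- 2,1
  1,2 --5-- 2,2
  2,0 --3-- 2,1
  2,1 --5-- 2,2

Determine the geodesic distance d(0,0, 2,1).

Shortest path: 0,0 → 0,1 → 1,1 → 2,1, total weight = 10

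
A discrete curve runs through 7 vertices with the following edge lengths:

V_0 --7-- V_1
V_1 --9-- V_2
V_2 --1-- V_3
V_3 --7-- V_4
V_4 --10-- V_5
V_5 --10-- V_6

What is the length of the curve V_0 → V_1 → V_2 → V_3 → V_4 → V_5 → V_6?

Arc length = 7 + 9 + 1 + 7 + 10 + 10 = 44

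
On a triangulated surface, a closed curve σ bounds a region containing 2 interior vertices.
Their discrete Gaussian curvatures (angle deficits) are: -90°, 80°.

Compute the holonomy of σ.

Holonomy = total enclosed curvature = (-90°) + 80° = -10°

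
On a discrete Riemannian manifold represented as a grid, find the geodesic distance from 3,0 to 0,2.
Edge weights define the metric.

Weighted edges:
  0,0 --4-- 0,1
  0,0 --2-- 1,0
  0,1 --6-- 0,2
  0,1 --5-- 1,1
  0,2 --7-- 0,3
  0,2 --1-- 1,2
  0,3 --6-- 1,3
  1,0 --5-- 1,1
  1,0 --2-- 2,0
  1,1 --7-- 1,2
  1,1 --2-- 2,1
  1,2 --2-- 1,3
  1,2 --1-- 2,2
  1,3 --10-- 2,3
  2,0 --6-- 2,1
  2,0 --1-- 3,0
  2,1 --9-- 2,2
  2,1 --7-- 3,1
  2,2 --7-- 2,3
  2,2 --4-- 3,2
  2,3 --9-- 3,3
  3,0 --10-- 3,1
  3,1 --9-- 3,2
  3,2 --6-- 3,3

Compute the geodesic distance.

Shortest path: 3,0 → 2,0 → 1,0 → 0,0 → 0,1 → 0,2, total weight = 15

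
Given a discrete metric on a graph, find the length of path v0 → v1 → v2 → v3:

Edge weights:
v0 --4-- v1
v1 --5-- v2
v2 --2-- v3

Arc length = 4 + 5 + 2 = 11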